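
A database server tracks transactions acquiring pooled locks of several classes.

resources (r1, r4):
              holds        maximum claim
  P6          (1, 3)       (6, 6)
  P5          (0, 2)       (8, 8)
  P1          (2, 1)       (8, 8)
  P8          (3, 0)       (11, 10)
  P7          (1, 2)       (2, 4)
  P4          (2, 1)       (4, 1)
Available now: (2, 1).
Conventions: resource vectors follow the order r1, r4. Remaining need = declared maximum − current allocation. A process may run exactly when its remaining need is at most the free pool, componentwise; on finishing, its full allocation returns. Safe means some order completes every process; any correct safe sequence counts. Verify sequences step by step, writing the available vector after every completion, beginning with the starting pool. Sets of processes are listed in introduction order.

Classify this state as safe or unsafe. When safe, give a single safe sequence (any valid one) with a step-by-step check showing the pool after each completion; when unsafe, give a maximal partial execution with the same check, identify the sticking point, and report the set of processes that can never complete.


The state is SAFE; one workable sequence: P4, P7, P6, P1, P5, P8.
Key observation: at P4 the run first touches a limit — (2, 0) against (2, 1), exact on a resource it actually requests.
Check, step by step:
  pool = (2, 1)
  run P4 (needs (2, 0), free (2, 1)); after release of (2, 1) the pool is (4, 2)
  run P7 (needs (1, 2), free (4, 2)); after release of (1, 2) the pool is (5, 4)
  run P6 (needs (5, 3), free (5, 4)); after release of (1, 3) the pool is (6, 7)
  run P1 (needs (6, 7), free (6, 7)); after release of (2, 1) the pool is (8, 8)
  run P5 (needs (8, 6), free (8, 8)); after release of (0, 2) the pool is (8, 10)
  run P8 (needs (8, 10), free (8, 10)); after release of (3, 0) the pool is (11, 10)


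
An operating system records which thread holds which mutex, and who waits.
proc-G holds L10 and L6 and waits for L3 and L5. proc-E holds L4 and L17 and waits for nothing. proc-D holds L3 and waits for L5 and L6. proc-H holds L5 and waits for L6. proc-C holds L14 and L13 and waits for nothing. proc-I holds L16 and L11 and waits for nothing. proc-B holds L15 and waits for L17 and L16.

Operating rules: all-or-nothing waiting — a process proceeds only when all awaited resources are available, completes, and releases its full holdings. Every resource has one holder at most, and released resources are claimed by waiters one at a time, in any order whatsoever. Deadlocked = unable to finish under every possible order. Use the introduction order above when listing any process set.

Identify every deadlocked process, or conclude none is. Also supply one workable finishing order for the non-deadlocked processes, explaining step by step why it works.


Deadlocked set: proc-G, proc-D and proc-H.
Key observation: proc-G -> proc-D -> proc-G is a circular wait — nothing in it can go first; proc-H is caught in further circular waits.
The rest can finish in the order proc-E, proc-C, proc-I, proc-B.
Verifying each step:
  proc-E: no waits; runs immediately, freeing L4 and L17
  proc-C: no waits; runs immediately, freeing L14 and L13
  proc-I: no waits; runs immediately, freeing L16 and L11
  proc-B waits on L17 and L16 — all released -> runs and releases L15


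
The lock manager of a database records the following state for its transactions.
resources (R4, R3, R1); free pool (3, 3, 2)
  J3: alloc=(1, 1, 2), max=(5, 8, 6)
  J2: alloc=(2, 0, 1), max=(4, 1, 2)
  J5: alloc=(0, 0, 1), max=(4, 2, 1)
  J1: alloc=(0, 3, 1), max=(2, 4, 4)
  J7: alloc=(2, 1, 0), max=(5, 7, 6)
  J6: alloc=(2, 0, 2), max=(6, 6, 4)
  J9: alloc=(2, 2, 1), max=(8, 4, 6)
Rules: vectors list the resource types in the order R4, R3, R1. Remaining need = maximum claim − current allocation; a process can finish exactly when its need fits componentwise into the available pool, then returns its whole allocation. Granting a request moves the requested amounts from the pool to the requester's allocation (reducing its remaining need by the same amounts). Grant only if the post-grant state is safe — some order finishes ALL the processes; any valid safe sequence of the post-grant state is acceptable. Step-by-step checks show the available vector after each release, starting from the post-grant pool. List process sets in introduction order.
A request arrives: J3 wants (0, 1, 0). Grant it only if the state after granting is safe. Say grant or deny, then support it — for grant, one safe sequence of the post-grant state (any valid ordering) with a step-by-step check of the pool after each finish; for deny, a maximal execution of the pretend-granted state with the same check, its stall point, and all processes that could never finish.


DENY — the pretend-granted state is unsafe.
Key observation: after J2, J1, J5 the pool peaks at (5, 5, 5), and each blocked process is short somewhere: J3 on R3; J7 on R3, R1; J6 on R3; J9 on R4.
On the post-grant state, J2, J1, J5 is a maximal run — nothing extends it. Check, step by step:
  pool = (3, 2, 2)
  run J2 (needs (2, 1, 1), free (3, 2, 2)); after release of (2, 0, 1) the pool is (5, 2, 3)
  run J1 (needs (2, 1, 3), free (5, 2, 3)); after release of (0, 3, 1) the pool is (5, 5, 4)
  run J5 (needs (4, 2, 0), free (5, 5, 4)); after release of (0, 0, 1) the pool is (5, 5, 5)
  blocked: J3 wants (4, 6, 4), pool (5, 5, 5) — not enough R3
  blocked: J7 wants (3, 6, 6), pool (5, 5, 5) — not enough R3 and R1
  blocked: J6 wants (4, 6, 2), pool (5, 5, 5) — not enough R3
  blocked: J9 wants (6, 2, 5), pool (5, 5, 5) — not enough R4
Post-grant, the permanently blocked set is J3, J7, J6 and J9.


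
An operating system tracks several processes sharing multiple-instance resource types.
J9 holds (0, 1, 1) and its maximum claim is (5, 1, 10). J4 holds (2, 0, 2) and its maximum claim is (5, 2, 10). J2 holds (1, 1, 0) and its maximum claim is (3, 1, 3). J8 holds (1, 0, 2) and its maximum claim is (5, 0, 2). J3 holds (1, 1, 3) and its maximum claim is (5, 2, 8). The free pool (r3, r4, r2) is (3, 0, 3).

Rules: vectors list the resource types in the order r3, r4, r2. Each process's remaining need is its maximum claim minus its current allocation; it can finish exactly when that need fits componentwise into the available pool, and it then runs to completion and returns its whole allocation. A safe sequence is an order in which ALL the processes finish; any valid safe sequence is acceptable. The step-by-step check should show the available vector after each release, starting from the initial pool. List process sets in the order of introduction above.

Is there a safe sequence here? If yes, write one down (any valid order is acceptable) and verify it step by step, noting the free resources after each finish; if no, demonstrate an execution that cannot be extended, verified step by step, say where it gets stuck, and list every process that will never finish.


SAFE — a valid safe sequence is J2, J8, J3, J4, J9.
Key observation: J2 is the earliest step where a requested resource binds exactly: need (2, 0, 3), pool (3, 0, 3) at its turn.
Walking it through:
  pool = (3, 0, 3)
  J2 needs (2, 0, 3) <= (3, 0, 3) -> finishes; pool += (1, 1, 0) = (4, 1, 3)
  J8 needs (4, 0, 0) <= (4, 1, 3) -> finishes; pool += (1, 0, 2) = (5, 1, 5)
  J3 needs (4, 1, 5) <= (5, 1, 5) -> finishes; pool += (1, 1, 3) = (6, 2, 8)
  J4 needs (3, 2, 8) <= (6, 2, 8) -> finishes; pool += (2, 0, 2) = (8, 2, 10)
  J9 needs (5, 0, 9) <= (8, 2, 10) -> finishes; pool += (0, 1, 1) = (8, 3, 11)


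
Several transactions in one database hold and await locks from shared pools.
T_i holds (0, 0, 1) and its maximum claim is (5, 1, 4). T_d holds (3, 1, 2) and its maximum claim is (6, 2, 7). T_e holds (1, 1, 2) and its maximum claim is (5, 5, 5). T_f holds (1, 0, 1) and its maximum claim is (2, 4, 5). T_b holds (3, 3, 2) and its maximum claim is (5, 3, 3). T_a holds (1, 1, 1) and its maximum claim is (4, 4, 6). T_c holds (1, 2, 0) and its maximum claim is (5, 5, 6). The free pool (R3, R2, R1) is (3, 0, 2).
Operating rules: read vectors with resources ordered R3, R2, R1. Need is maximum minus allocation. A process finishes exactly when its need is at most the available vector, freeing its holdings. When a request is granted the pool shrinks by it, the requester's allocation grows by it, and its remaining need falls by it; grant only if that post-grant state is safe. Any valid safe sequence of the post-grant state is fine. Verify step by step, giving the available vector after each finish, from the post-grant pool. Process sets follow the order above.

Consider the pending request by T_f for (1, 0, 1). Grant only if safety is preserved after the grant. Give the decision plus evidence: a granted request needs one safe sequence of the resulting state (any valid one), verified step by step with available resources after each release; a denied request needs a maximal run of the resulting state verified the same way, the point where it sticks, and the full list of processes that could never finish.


DENY. Granting would leave the state unsafe.
Key observation: after T_b, T_i the pool peaks at (5, 3, 4), and each blocked process is short somewhere: T_d on R1; T_e on R2; T_f on R2; T_a on R1; T_c on R1.
After a pretend grant, a maximal execution: T_b, T_i — then nothing else fits. Verifying each step:
  pool = (2, 0, 1)
  run T_b (needs (2, 0, 1), free (2, 0, 1)); after release of (3, 3, 2) the pool is (5, 3, 3)
  run T_i (needs (5, 1, 3), free (5, 3, 3)); after release of (0, 0, 1) the pool is (5, 3, 4)
  T_d cannot run: need (3, 1, 5) vs free (5, 3, 4) (insufficient R1)
  T_e cannot run: need (4, 4, 3) vs free (5, 3, 4) (insufficient R2)
  T_f cannot run: need (0, 4, 3) vs free (5, 3, 4) (insufficient R2)
  T_a cannot run: need (3, 3, 5) vs free (5, 3, 4) (insufficient R1)
  T_c cannot run: need (4, 3, 6) vs free (5, 3, 4) (insufficient R1)
Had the request been granted, T_d, T_e, T_f, T_a and T_c could never finish.


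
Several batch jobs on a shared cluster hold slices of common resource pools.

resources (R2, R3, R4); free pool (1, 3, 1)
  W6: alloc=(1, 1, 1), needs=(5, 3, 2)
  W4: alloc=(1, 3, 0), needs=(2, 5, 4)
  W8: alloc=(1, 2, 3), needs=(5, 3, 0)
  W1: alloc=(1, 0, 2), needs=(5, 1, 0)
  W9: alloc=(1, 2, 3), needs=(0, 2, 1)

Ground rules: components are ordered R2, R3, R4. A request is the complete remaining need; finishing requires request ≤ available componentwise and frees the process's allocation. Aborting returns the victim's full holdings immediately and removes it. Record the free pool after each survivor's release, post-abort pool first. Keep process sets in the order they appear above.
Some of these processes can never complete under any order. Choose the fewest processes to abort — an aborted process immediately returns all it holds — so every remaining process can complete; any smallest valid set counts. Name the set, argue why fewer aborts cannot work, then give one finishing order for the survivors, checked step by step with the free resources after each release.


Minimum abort set: W8 and W1.
Key observation: W6 could never have finished before the abort; with (2, 2, 5) returned by W8 and W1, it fits at step 3.
Minimality, checking each single-abort alternative: W6 alone leaves W8 blocked (short on R2); W4 alone leaves W6 blocked (short on R2); W8 alone leaves W6 blocked (short on R2); W1 alone leaves W6 blocked (short on R2); W9 alone leaves W6 blocked (short on R2).
One survivor order: W4, W9, W6. Check, step by step (post-abort pool first):
  pool = (3, 5, 6)
  run W4 (needs (2, 5, 4), free (3, 5, 6)); after release of (1, 3, 0) the pool is (4, 8, 6)
  run W9 (needs (0, 2, 1), free (4, 8, 6)); after release of (1, 2, 3) the pool is (5, 10, 9)
  run W6 (needs (5, 3, 2), free (5, 10, 9)); after release of (1, 1, 1) the pool is (6, 11, 10)


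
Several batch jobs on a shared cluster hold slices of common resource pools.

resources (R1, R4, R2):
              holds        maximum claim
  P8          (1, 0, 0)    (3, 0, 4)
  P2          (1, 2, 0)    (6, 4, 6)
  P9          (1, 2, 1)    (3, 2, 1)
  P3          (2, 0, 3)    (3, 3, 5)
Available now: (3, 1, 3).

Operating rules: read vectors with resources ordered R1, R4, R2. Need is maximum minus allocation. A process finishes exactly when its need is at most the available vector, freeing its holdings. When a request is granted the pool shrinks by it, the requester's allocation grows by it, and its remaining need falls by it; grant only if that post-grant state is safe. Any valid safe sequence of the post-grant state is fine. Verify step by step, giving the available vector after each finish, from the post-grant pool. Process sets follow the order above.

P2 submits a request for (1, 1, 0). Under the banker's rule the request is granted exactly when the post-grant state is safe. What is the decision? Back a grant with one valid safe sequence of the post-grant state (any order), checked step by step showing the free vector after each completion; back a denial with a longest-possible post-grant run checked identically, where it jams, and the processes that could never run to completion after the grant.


DENY: after the grant no complete ordering would exist.
Key observation: after P9, P8 the pool peaks at (4, 2, 4), and each blocked process is short somewhere: P2 on R2; P3 on R4.
Pretend the grant happened; the run P9, P8 goes as far as possible. Check, step by step:
  pool = (2, 0, 3)
  P9: need (2, 0, 0) fits (2, 0, 3); releases (1, 2, 1), pool now (3, 2, 4)
  P8: need (2, 0, 4) fits (3, 2, 4); releases (1, 0, 0), pool now (4, 2, 4)
  blocked: P2 wants (4, 1, 6), pool (4, 2, 4) — not enough R2
  blocked: P3 wants (1, 3, 2), pool (4, 2, 4) — not enough R4
Had the request been granted, P2 and P3 could never finish.


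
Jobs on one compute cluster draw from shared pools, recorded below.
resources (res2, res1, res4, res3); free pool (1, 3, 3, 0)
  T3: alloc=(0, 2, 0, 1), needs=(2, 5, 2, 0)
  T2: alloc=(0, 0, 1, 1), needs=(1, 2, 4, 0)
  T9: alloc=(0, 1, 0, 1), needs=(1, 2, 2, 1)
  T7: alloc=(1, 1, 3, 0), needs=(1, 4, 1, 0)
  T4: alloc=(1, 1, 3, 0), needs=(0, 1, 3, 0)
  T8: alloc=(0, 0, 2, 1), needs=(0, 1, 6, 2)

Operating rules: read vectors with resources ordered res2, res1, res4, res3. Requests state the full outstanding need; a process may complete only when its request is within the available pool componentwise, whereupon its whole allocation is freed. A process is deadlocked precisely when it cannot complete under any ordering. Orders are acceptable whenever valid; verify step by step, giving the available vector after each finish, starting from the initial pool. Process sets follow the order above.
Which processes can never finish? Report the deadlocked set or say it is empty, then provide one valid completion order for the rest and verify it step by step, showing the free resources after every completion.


No process is deadlocked.
Key observation: beginning at T4, releases accumulate fast enough that every process eventually fits.
One completion order for the rest: T4, T7, T2, T9, T3, T8. Walking it through:
  pool = (1, 3, 3, 0)
  T4 needs (0, 1, 3, 0) <= (1, 3, 3, 0) -> finishes; pool += (1, 1, 3, 0) = (2, 4, 6, 0)
  T7 needs (1, 4, 1, 0) <= (2, 4, 6, 0) -> finishes; pool += (1, 1, 3, 0) = (3, 5, 9, 0)
  T2 needs (1, 2, 4, 0) <= (3, 5, 9, 0) -> finishes; pool += (0, 0, 1, 1) = (3, 5, 10, 1)
  T9 needs (1, 2, 2, 1) <= (3, 5, 10, 1) -> finishes; pool += (0, 1, 0, 1) = (3, 6, 10, 2)
  T3 needs (2, 5, 2, 0) <= (3, 6, 10, 2) -> finishes; pool += (0, 2, 0, 1) = (3, 8, 10, 3)
  T8 needs (0, 1, 6, 2) <= (3, 8, 10, 3) -> finishes; pool += (0, 0, 2, 1) = (3, 8, 12, 4)


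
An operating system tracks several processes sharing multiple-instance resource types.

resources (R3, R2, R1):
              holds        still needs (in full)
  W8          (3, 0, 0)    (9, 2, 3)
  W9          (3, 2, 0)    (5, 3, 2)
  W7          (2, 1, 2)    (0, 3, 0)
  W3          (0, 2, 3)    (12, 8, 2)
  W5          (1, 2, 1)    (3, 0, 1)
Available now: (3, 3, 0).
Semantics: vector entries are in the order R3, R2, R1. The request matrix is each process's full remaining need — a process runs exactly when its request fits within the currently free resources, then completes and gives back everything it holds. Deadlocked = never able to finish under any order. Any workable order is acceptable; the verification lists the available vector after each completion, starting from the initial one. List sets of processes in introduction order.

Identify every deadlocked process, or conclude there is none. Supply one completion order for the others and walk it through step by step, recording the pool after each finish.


Nothing here is deadlocked.
Key observation: W7 leads a chain of completions in which each release enables another process.
A valid finishing order for the others: W7, W9, W5, W8, W3. Check, step by step:
  pool = (3, 3, 0)
  W7 needs (0, 3, 0) <= (3, 3, 0) -> finishes; pool += (2, 1, 2) = (5, 4, 2)
  W9 needs (5, 3, 2) <= (5, 4, 2) -> finishes; pool += (3, 2, 0) = (8, 6, 2)
  W5 needs (3, 0, 1) <= (8, 6, 2) -> finishes; pool += (1, 2, 1) = (9, 8, 3)
  W8 needs (9, 2, 3) <= (9, 8, 3) -> finishes; pool += (3, 0, 0) = (12, 8, 3)
  W3 needs (12, 8, 2) <= (12, 8, 3) -> finishes; pool += (0, 2, 3) = (12, 10, 6)


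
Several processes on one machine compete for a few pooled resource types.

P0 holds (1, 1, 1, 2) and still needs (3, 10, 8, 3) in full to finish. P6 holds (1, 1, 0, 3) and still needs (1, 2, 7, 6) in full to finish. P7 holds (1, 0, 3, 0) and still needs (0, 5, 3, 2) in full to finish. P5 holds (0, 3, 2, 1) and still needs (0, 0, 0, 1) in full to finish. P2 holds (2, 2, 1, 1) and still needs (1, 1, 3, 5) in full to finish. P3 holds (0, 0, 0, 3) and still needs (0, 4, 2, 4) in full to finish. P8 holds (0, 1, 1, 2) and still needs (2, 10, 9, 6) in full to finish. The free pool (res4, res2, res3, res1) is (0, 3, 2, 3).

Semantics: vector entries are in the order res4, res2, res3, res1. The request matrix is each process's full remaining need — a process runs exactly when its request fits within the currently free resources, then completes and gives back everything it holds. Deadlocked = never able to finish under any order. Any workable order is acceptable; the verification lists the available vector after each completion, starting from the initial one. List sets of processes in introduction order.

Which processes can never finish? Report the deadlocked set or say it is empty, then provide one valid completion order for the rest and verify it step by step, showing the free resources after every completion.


Deadlocked: P0 and P8.
Key observation: the wall is res2: completing P5, P3, P7, P6, P2 brings the pool only to (4, 9, 8, 11), and all the rest need more.
The rest can finish in the order P5, P3, P7, P6, P2. Step-by-step check:
  pool = (0, 3, 2, 3)
  run P5 (needs (0, 0, 0, 1), free (0, 3, 2, 3)); after release of (0, 3, 2, 1) the pool is (0, 6, 4, 4)
  run P3 (needs (0, 4, 2, 4), free (0, 6, 4, 4)); after release of (0, 0, 0, 3) the pool is (0, 6, 4, 7)
  run P7 (needs (0, 5, 3, 2), free (0, 6, 4, 7)); after release of (1, 0, 3, 0) the pool is (1, 6, 7, 7)
  run P6 (needs (1, 2, 7, 6), free (1, 6, 7, 7)); after release of (1, 1, 0, 3) the pool is (2, 7, 7, 10)
  run P2 (needs (1, 1, 3, 5), free (2, 7, 7, 10)); after release of (2, 2, 1, 1) the pool is (4, 9, 8, 11)
None of the blocked processes ever fits:
  P0 cannot run: need (3, 10, 8, 3) vs free (4, 9, 8, 11) (insufficient res2)
  P8 cannot run: need (2, 10, 9, 6) vs free (4, 9, 8, 11) (insufficient res2 and res3)


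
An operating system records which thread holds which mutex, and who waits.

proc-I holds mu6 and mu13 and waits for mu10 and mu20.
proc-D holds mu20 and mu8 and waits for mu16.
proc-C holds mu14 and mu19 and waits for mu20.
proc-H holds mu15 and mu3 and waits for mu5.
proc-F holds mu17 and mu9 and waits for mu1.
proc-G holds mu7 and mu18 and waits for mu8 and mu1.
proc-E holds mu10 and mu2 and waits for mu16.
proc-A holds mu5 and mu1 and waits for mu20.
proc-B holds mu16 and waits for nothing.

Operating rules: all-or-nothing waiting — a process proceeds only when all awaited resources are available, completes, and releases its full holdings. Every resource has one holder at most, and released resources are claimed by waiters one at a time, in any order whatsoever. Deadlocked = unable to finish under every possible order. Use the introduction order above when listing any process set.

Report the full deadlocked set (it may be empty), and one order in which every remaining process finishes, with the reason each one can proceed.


Nothing here is deadlocked.
Key observation: no waiting chain loops back on itself — every chain ends at a process that waits on nothing, so everyone eventually runs.
The rest can finish in the order proc-B, proc-D, proc-C, proc-E, proc-A, proc-I, proc-H, proc-G, proc-F.
Verifying each step:
  run proc-B (it waits on nothing); releases mu16
  proc-D: everything it awaited (mu16) is free; runs, freeing mu20 and mu8
  proc-C: everything it awaited (mu20) is free; runs, freeing mu14 and mu19
  proc-E: everything it awaited (mu16) is free; runs, freeing mu10 and mu2
  proc-A: everything it awaited (mu20) is free; runs, freeing mu5 and mu1
  proc-I: everything it awaited (mu10 and mu20) is free; runs, freeing mu6 and mu13
  proc-H: everything it awaited (mu5) is free; runs, freeing mu15 and mu3
  proc-G: everything it awaited (mu8 and mu1) is free; runs, freeing mu7 and mu18
  proc-F: everything it awaited (mu1) is free; runs, freeing mu17 and mu9


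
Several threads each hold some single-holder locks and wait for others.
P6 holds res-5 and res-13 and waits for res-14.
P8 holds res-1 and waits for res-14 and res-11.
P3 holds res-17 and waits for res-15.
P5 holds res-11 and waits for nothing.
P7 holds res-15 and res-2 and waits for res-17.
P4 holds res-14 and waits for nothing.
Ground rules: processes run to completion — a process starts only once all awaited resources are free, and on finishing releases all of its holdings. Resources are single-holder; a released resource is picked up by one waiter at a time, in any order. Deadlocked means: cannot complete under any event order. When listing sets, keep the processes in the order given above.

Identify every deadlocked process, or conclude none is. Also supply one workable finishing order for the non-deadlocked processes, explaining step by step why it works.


Deadlocked set: P3 and P7.
Key observation: nobody on the ring P3 -> P7 -> P3 can start until another member finishes, which never happens; no other process is dragged down with it.
A valid finishing order for the others: P5, P4, P8, P6.
Verifying each step:
  P5: no waits; runs immediately, freeing res-11
  P4: no waits; runs immediately, freeing res-14
  P8: everything it awaited (res-14 and res-11) is free; runs, freeing res-1
  P6: everything it awaited (res-14) is free; runs, freeing res-5 and res-13


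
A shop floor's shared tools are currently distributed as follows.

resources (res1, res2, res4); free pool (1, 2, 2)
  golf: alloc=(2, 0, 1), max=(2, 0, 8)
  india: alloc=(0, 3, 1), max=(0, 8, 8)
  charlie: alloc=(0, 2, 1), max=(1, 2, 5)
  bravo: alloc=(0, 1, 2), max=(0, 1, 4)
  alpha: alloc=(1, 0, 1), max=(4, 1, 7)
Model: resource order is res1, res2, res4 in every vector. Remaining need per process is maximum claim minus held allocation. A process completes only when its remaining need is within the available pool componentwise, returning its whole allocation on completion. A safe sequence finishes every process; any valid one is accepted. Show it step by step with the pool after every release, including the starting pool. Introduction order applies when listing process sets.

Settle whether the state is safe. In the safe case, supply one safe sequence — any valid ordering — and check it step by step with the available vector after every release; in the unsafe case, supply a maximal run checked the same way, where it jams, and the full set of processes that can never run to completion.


UNSAFE.
Key observation: bravo, charlie can finish, but then (1, 5, 5) is all there is, and the blocked group's res4 demands exceed it.
A maximal execution: bravo, charlie — then nothing else fits. Check, step by step:
  pool = (1, 2, 2)
  run bravo (needs (0, 0, 2), free (1, 2, 2)); after release of (0, 1, 2) the pool is (1, 3, 4)
  run charlie (needs (1, 0, 4), free (1, 3, 4)); after release of (0, 2, 1) the pool is (1, 5, 5)
  golf cannot run: need (0, 0, 7) vs free (1, 5, 5) (insufficient res4)
  india cannot run: need (0, 5, 7) vs free (1, 5, 5) (insufficient res4)
  alpha cannot run: need (3, 1, 6) vs free (1, 5, 5) (insufficient res1 and res4)
Processes that can never finish: golf, india and alpha.


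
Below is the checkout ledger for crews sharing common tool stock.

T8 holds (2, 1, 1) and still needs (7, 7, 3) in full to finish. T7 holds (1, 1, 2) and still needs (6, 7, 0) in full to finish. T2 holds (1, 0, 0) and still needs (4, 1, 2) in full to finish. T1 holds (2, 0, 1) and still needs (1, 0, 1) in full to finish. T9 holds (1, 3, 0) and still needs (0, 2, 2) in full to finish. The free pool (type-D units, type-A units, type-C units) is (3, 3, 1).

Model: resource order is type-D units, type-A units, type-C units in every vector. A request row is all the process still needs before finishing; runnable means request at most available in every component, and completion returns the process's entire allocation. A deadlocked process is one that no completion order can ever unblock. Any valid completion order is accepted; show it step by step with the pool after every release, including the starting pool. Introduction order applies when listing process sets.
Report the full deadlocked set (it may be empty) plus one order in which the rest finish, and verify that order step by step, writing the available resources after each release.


Deadlocked set: T8 and T7.
Key observation: no order helps: past T1, T2, T9, the free pool tops out at (7, 6, 2), below what each blocked process needs in type-A units.
A valid finishing order for the others: T1, T2, T9. Check, step by step:
  pool = (3, 3, 1)
  T1 needs (1, 0, 1) <= (3, 3, 1) -> finishes; pool += (2, 0, 1) = (5, 3, 2)
  T2 needs (4, 1, 2) <= (5, 3, 2) -> finishes; pool += (1, 0, 0) = (6, 3, 2)
  T9 needs (0, 2, 2) <= (6, 3, 2) -> finishes; pool += (1, 3, 0) = (7, 6, 2)
None of the blocked processes ever fits:
  T8 cannot run: need (7, 7, 3) vs free (7, 6, 2) (insufficient type-A units and type-C units)
  T7 cannot run: need (6, 7, 0) vs free (7, 6, 2) (insufficient type-A units)


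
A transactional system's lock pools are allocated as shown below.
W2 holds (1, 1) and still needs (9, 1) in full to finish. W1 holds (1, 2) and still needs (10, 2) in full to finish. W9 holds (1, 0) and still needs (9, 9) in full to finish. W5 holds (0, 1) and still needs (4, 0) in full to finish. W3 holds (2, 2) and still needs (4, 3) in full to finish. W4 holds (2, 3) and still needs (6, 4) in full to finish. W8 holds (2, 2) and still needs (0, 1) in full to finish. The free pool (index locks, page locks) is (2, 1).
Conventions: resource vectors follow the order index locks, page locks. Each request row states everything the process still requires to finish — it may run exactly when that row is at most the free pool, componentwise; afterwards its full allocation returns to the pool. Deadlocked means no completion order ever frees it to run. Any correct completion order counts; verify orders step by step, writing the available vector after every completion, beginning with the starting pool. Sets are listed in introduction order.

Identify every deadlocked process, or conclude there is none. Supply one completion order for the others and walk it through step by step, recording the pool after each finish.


The deadlocked set is W2, W1 and W9.
Key observation: after W8, W5, W3, W4 complete, (8, 9) is the best the pool ever gets, yet each leftover process wants more index locks.
The rest can finish in the order W8, W5, W3, W4. Check, step by step:
  pool = (2, 1)
  W8: need (0, 1) fits (2, 1); releases (2, 2), pool now (4, 3)
  W5: need (4, 0) fits (4, 3); releases (0, 1), pool now (4, 4)
  W3: need (4, 3) fits (4, 4); releases (2, 2), pool now (6, 6)
  W4: need (6, 4) fits (6, 6); releases (2, 3), pool now (8, 9)
None of the blocked processes ever fits:
  blocked: W2 wants (9, 1), pool (8, 9) — not enough index locks
  blocked: W1 wants (10, 2), pool (8, 9) — not enough index locks
  blocked: W9 wants (9, 9), pool (8, 9) — not enough index locks


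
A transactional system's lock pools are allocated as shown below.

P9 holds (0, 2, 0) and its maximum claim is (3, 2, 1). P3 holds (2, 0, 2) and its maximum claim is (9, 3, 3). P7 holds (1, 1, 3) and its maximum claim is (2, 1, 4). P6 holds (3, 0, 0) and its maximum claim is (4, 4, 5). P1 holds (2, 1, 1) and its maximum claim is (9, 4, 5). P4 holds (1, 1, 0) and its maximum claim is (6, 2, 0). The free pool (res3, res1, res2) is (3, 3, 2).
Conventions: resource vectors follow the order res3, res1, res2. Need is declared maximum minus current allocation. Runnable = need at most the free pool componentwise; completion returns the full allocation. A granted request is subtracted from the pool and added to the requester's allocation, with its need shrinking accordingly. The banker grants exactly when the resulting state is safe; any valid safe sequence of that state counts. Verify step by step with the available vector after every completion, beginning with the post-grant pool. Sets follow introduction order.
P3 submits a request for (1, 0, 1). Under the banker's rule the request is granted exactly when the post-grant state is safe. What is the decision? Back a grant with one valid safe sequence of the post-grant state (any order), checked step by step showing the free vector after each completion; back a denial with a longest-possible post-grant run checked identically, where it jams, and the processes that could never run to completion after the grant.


DENY — the pretend-granted state is unsafe.
Key observation: after P7, P9 the pool peaks at (3, 6, 4), and each blocked process is short somewhere: P3 on res3; P6 on res2; P1 on res3; P4 on res3.
On the post-grant state, P7, P9 is a maximal run — nothing extends it. Step-by-step check:
  pool = (2, 3, 1)
  run P7 (needs (1, 0, 1), free (2, 3, 1)); after release of (1, 1, 3) the pool is (3, 4, 4)
  run P9 (needs (3, 0, 1), free (3, 4, 4)); after release of (0, 2, 0) the pool is (3, 6, 4)
  blocked: P3 wants (6, 3, 0), pool (3, 6, 4) — not enough res3
  blocked: P6 wants (1, 4, 5), pool (3, 6, 4) — not enough res2
  blocked: P1 wants (7, 3, 4), pool (3, 6, 4) — not enough res3
  blocked: P4 wants (5, 1, 0), pool (3, 6, 4) — not enough res3
Post-grant, the permanently blocked set is P3, P6, P1 and P4.


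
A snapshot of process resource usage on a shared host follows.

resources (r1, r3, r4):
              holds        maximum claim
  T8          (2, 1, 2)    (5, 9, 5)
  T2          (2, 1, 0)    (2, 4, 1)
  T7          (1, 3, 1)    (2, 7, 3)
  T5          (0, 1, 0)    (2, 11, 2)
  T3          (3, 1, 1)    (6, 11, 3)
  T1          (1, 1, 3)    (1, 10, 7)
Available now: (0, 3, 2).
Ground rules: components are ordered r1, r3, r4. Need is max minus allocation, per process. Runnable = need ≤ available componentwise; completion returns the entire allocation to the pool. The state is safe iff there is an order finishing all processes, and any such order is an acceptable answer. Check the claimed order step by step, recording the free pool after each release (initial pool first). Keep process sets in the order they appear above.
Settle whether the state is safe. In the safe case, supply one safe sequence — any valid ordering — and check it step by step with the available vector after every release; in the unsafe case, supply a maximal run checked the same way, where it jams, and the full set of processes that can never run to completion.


UNSAFE.
Key observation: the wall is r3: completing T2, T7 brings the pool only to (3, 7, 3), and all the rest need more.
The run T2, T7 cannot be extended any further. Step-by-step check:
  pool = (0, 3, 2)
  run T2 (needs (0, 3, 1), free (0, 3, 2)); after release of (2, 1, 0) the pool is (2, 4, 2)
  run T7 (needs (1, 4, 2), free (2, 4, 2)); after release of (1, 3, 1) the pool is (3, 7, 3)
  blocked: T8 wants (3, 8, 3), pool (3, 7, 3) — not enough r3
  blocked: T5 wants (2, 10, 2), pool (3, 7, 3) — not enough r3
  blocked: T3 wants (3, 10, 2), pool (3, 7, 3) — not enough r3
  blocked: T1 wants (0, 9, 4), pool (3, 7, 3) — not enough r3 and r4
Permanently blocked: T8, T5, T3 and T1.


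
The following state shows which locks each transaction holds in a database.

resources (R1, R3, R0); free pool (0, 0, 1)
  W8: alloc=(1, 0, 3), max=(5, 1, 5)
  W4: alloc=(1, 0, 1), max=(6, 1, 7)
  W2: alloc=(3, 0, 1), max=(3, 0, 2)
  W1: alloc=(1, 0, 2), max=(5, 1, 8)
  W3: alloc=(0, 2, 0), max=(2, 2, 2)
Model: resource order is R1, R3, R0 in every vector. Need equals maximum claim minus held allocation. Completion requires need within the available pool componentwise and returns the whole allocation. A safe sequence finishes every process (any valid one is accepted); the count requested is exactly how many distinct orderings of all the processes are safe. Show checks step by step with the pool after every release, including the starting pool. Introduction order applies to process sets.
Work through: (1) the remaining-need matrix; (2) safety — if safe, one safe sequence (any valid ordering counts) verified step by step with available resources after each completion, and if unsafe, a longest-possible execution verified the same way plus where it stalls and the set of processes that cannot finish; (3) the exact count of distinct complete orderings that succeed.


(1) Need matrix, components ordered R1, R3, R0:
  W8: (4, 1, 2)
  W4: (5, 1, 6)
  W2: (0, 0, 1)
  W1: (4, 1, 6)
  W3: (2, 0, 2)
(2) UNSAFE — no complete ordering exists.
Key observation: no order helps: past W2, W3, the free pool tops out at (3, 2, 2), below what each blocked process needs in R1.
A maximal execution: W2, W3 — then nothing else fits. Check, step by step:
  pool = (0, 0, 1)
  W2: need (0, 0, 1) fits (0, 0, 1); releases (3, 0, 1), pool now (3, 0, 2)
  W3: need (2, 0, 2) fits (3, 0, 2); releases (0, 2, 0), pool now (3, 2, 2)
  W8 cannot run: need (4, 1, 2) vs free (3, 2, 2) (insufficient R1)
  W4 cannot run: need (5, 1, 6) vs free (3, 2, 2) (insufficient R1 and R0)
  W1 cannot run: need (4, 1, 6) vs free (3, 2, 2) (insufficient R1 and R0)
Permanently blocked: W8, W4 and W1.
(3) Precisely 0 of the possible complete orderings are safe sequences.


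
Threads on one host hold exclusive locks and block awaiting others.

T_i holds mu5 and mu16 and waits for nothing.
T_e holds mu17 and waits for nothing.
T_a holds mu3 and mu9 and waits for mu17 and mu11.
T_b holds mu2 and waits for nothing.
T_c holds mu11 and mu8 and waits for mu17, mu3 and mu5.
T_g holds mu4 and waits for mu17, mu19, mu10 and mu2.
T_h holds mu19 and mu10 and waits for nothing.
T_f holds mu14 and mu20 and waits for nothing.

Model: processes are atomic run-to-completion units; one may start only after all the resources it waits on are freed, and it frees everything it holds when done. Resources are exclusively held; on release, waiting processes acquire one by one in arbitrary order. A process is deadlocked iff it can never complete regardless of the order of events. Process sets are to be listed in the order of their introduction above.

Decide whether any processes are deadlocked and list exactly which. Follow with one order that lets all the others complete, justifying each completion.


The deadlocked set is T_a and T_c.
Key observation: along T_a -> T_c -> T_a, each member waits on what the next one holds — a deadlock; no other process is dragged down with it.
A valid finishing order for the others: T_b, T_f, T_h, T_i, T_e, T_g.
Check, step by step:
  T_b: no waits; runs immediately, freeing mu2
  T_f: no waits; runs immediately, freeing mu14 and mu20
  T_h: no waits; runs immediately, freeing mu19 and mu10
  T_i: no waits; runs immediately, freeing mu5 and mu16
  T_e: no waits; runs immediately, freeing mu17
  T_g waits on mu17, mu19, mu10 and mu2 — all released -> runs and releases mu4


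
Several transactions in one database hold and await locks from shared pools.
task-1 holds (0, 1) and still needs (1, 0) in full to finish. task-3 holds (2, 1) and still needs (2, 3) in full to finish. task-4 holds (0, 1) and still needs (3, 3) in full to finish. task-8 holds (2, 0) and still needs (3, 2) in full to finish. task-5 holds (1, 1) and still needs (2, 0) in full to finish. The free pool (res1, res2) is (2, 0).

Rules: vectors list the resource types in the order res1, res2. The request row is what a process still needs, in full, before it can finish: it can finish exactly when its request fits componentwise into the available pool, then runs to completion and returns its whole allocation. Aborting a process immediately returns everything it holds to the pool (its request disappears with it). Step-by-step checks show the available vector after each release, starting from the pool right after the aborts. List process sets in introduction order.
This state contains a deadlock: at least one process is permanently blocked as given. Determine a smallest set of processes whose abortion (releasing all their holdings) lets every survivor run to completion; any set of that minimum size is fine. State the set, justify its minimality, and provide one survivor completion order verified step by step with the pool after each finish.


The answer: abort task-3.
Key observation: task-4 had no path to completion before; after the abort of task-3 ((2, 1) returned), step 3 is where it fits.
No smaller set exists: with zero aborts the deadlock remains.
The survivors complete as task-1, task-5, task-4, task-8. Check, step by step (starting from the post-abort pool):
  pool = (4, 1)
  task-1 needs (1, 0) <= (4, 1) -> finishes; pool += (0, 1) = (4, 2)
  task-5 needs (2, 0) <= (4, 2) -> finishes; pool += (1, 1) = (5, 3)
  task-4 needs (3, 3) <= (5, 3) -> finishes; pool += (0, 1) = (5, 4)
  task-8 needs (3, 2) <= (5, 4) -> finishes; pool += (2, 0) = (7, 4)


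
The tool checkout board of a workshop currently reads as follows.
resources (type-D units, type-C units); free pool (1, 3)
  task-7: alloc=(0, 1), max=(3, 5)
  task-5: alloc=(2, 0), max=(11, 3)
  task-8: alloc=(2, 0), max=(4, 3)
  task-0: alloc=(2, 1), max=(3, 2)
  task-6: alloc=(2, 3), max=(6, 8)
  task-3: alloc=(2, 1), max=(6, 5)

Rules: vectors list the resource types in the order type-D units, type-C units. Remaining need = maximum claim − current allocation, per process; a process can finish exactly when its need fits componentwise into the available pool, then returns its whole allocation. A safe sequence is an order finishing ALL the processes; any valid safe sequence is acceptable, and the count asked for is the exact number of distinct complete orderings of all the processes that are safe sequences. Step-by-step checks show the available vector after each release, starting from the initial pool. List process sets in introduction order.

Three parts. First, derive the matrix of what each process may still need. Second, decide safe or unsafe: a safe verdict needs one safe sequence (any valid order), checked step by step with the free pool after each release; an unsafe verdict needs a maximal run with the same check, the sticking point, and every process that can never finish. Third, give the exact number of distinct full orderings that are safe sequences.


(1) Remaining need (order type-D units, type-C units):
  task-7: (3, 4)
  task-5: (9, 3)
  task-8: (2, 3)
  task-0: (1, 1)
  task-6: (4, 5)
  task-3: (4, 4)
(2) The state is SAFE; one workable sequence: task-0, task-8, task-7, task-3, task-6, task-5.
Key observation: task-0 marks the first exact bind of the order: its need (1, 1) fits the free (1, 3) with zero slack on a requested resource.
Walking it through:
  pool = (1, 3)
  task-0: need (1, 1) fits (1, 3); releases (2, 1), pool now (3, 4)
  task-8: need (2, 3) fits (3, 4); releases (2, 0), pool now (5, 4)
  task-7: need (3, 4) fits (5, 4); releases (0, 1), pool now (5, 5)
  task-3: need (4, 4) fits (5, 5); releases (2, 1), pool now (7, 6)
  task-6: need (4, 5) fits (7, 6); releases (2, 3), pool now (9, 9)
  task-5: need (9, 3) fits (9, 9); releases (2, 0), pool now (11, 9)
(3) Exactly 7 of the possible complete orderings are safe sequences.
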